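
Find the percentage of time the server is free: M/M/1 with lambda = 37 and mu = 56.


Idle fraction = (1 - rho) * 100 = (1 - 37/56) * 100 = 33.9%

33.9%


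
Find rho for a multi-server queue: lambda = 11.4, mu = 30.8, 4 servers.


rho = lambda / (c * mu) = 11.4 / (4 * 30.8) = 0.0925

0.0925


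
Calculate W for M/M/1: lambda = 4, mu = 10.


W = 1/(mu - lambda) = 1/(10 - 4) = 0.1667 hours

0.1667 hours


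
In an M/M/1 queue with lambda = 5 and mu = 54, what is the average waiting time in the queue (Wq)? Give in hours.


rho = 5/54; Wq = rho/(mu - lambda) = 0.0019 hours

0.0019 hours


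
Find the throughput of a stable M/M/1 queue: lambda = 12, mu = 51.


For a stable queue (lambda < mu), throughput = lambda = 12 per hour

12 per hour


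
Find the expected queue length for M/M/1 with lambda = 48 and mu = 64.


rho = 48/64; Lq = rho^2/(1-rho) = 2.25

2.25


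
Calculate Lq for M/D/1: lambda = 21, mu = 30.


M/D/1: Lq = rho^2 / (2*(1-rho)) where rho = 21/30; Lq = 0.82

0.82


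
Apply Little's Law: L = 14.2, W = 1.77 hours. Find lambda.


lambda = L / W = 14.2 / 1.77 = 8.02 per hour

8.02 per hour


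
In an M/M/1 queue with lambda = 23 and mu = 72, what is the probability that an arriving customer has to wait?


P(wait) = rho = lambda/mu = 23/72 = 0.3194

0.3194


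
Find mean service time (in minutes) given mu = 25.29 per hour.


Mean service time = 60/mu = 60/25.29 = 2.37 minutes

2.37 minutes


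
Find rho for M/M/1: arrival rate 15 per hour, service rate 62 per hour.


rho = lambda/mu = 15/62 = 0.2419

0.2419


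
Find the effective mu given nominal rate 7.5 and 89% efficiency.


Effective rate = mu * efficiency = 7.5 * 0.89 = 6.68 per hour

6.68 per hour


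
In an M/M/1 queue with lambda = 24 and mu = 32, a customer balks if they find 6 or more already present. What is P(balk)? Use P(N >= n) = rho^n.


P(N >= 6) = rho^6 = (24/32)^6 = 0.178

0.178


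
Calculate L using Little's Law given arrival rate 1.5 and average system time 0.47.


L = lambda * W = 1.5 * 0.47 = 0.71

0.71


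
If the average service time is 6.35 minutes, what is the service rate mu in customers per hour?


mu = 60 / avg_service_time = 60 / 6.35 = 9.45 per hour

9.45 per hour


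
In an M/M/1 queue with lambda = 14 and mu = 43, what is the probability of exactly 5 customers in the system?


rho = 14/43; P(n) = (1-rho)*rho^n = (1-14/43)*(14/43)^5 = 0.0025

0.0025


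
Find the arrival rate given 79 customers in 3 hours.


lambda = total arrivals / time = 79 / 3 = 26.33 per hour

26.33 per hour


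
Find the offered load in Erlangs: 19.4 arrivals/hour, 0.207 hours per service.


Offered load a = lambda * E[S] = 19.4 * 0.207 = 4.02 Erlangs

4.02 Erlangs


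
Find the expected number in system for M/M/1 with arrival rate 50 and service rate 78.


rho = 50/78; L = rho/(1-rho) = 1.79

1.79


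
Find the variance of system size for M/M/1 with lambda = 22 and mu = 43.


rho = 22/43; Var(N) = rho/(1-rho)^2 = 2.15

2.15


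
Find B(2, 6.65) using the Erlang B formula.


B(N,A) = (A^N/N!) / sum(A^k/k!, k=0..N) with N=2, A=6.65 = 0.743

0.743


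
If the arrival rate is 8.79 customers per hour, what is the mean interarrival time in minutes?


Mean interarrival time = 60/lambda = 60/8.79 = 6.83 minutes

6.83 minutes


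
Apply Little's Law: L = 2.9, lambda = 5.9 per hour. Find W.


W = L / lambda = 2.9 / 5.9 = 0.4915 hours

0.4915 hours


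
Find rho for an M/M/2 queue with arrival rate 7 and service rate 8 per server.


rho = lambda/(c*mu) = 7/(2*8) = 0.4375

0.4375


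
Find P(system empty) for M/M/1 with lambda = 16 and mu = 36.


P0 = 1 - rho = 1 - 16/36 = 0.5556

0.5556


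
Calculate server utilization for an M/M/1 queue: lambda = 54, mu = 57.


rho = lambda/mu = 54/57 = 0.9474

0.9474


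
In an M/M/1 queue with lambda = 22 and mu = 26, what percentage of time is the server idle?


Idle fraction = (1 - rho) * 100 = (1 - 22/26) * 100 = 15.4%

15.4%


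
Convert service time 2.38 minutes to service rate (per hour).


mu = 60 / avg_service_time = 60 / 2.38 = 25.21 per hour

25.21 per hour


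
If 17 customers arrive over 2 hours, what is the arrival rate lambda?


lambda = total arrivals / time = 17 / 2 = 8.5 per hour

8.5 per hour


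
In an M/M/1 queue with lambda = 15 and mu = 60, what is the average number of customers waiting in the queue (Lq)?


rho = 15/60; Lq = rho^2/(1-rho) = 0.08

0.08


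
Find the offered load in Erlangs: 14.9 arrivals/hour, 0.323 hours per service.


Offered load a = lambda * E[S] = 14.9 * 0.323 = 4.81 Erlangs

4.81 Erlangs


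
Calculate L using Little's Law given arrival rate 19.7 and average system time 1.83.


L = lambda * W = 19.7 * 1.83 = 36.05

36.05


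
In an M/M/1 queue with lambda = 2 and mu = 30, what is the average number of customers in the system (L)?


rho = 2/30; L = rho/(1-rho) = 0.07

0.07


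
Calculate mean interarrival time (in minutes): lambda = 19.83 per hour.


Mean interarrival time = 60/lambda = 60/19.83 = 3.03 minutes

3.03 minutes


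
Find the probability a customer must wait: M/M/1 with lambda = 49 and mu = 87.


P(wait) = rho = lambda/mu = 49/87 = 0.5632

0.5632


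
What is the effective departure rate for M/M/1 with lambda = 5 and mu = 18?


For a stable queue (lambda < mu), throughput = lambda = 5 per hour

5 per hour


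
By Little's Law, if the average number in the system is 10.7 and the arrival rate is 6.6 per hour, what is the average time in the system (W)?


W = L / lambda = 10.7 / 6.6 = 1.6212 hours

1.6212 hours


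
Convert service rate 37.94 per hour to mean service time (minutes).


Mean service time = 60/mu = 60/37.94 = 1.58 minutes

1.58 minutes


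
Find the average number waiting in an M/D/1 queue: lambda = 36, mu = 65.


M/D/1: Lq = rho^2 / (2*(1-rho)) where rho = 36/65; Lq = 0.34

0.34


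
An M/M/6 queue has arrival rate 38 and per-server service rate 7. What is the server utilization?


rho = lambda/(c*mu) = 38/(6*7) = 0.9048

0.9048


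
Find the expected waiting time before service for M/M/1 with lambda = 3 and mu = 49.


rho = 3/49; Wq = rho/(mu - lambda) = 0.0013 hours

0.0013 hours


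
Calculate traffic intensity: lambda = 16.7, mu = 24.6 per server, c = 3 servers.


rho = lambda / (c * mu) = 16.7 / (3 * 24.6) = 0.2263

0.2263


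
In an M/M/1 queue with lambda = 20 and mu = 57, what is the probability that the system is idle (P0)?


P0 = 1 - rho = 1 - 20/57 = 0.6491

0.6491


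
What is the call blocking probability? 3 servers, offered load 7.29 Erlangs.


B(N,A) = (A^N/N!) / sum(A^k/k!, k=0..N) with N=3, A=7.29 = 0.6494

0.6494


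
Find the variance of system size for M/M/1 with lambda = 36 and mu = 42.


rho = 36/42; Var(N) = rho/(1-rho)^2 = 42.0

42.0


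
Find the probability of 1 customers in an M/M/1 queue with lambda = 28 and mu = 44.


rho = 28/44; P(n) = (1-rho)*rho^n = (1-28/44)*(28/44)^1 = 0.2314

0.2314


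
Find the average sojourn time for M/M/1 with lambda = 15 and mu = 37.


W = 1/(mu - lambda) = 1/(37 - 15) = 0.0455 hours

0.0455 hours


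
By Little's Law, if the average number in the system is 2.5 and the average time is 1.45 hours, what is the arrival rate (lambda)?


lambda = L / W = 2.5 / 1.45 = 1.72 per hour

1.72 per hour


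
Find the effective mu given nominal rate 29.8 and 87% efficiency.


Effective rate = mu * efficiency = 29.8 * 0.87 = 25.93 per hour

25.93 per hour


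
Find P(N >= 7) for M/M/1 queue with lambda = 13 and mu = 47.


P(N >= 7) = rho^7 = (13/47)^7 = 0.0001

0.0001


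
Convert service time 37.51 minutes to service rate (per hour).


mu = 60 / avg_service_time = 60 / 37.51 = 1.6 per hour

1.6 per hour


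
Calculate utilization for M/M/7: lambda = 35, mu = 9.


rho = lambda/(c*mu) = 35/(7*9) = 0.5556

0.5556


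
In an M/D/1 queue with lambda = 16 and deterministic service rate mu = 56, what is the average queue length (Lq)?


M/D/1: Lq = rho^2 / (2*(1-rho)) where rho = 16/56; Lq = 0.06

0.06


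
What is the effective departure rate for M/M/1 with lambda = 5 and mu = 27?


For a stable queue (lambda < mu), throughput = lambda = 5 per hour

5 per hour


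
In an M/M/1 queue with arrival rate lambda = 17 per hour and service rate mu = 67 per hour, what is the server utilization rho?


rho = lambda/mu = 17/67 = 0.2537

0.2537


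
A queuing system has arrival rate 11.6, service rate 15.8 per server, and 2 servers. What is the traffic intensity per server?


rho = lambda / (c * mu) = 11.6 / (2 * 15.8) = 0.3671

0.3671


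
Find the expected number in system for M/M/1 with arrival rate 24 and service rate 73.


rho = 24/73; L = rho/(1-rho) = 0.49

0.49


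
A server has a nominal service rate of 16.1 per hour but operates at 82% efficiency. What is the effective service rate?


Effective rate = mu * efficiency = 16.1 * 0.82 = 13.2 per hour

13.2 per hour


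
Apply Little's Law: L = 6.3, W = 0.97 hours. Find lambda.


lambda = L / W = 6.3 / 0.97 = 6.49 per hour

6.49 per hour


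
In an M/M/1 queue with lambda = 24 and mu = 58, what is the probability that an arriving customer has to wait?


P(wait) = rho = lambda/mu = 24/58 = 0.4138

0.4138


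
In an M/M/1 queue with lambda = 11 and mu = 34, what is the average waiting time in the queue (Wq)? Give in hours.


rho = 11/34; Wq = rho/(mu - lambda) = 0.0141 hours

0.0141 hours


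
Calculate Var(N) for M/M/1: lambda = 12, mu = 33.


rho = 12/33; Var(N) = rho/(1-rho)^2 = 0.9

0.9


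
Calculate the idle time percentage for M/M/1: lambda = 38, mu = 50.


Idle fraction = (1 - rho) * 100 = (1 - 38/50) * 100 = 24.0%

24.0%


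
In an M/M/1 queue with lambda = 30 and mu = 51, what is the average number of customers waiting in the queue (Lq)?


rho = 30/51; Lq = rho^2/(1-rho) = 0.84

0.84


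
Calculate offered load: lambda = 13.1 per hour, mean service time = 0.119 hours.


Offered load a = lambda * E[S] = 13.1 * 0.119 = 1.56 Erlangs

1.56 Erlangs


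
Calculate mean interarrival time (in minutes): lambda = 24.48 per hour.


Mean interarrival time = 60/lambda = 60/24.48 = 2.45 minutes

2.45 minutes


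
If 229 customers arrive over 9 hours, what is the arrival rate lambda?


lambda = total arrivals / time = 229 / 9 = 25.44 per hour

25.44 per hour


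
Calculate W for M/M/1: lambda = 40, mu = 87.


W = 1/(mu - lambda) = 1/(87 - 40) = 0.0213 hours

0.0213 hours


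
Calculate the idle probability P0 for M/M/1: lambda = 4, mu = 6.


P0 = 1 - rho = 1 - 4/6 = 0.3333

0.3333


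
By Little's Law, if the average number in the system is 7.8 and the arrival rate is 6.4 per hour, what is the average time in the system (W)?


W = L / lambda = 7.8 / 6.4 = 1.2188 hours

1.2188 hours


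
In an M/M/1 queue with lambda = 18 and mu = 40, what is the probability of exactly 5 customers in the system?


rho = 18/40; P(n) = (1-rho)*rho^n = (1-18/40)*(18/40)^5 = 0.0101

0.0101


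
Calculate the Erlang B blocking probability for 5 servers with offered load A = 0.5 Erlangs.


B(N,A) = (A^N/N!) / sum(A^k/k!, k=0..N) with N=5, A=0.5 = 0.0002

0.0002


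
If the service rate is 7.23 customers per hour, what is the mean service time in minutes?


Mean service time = 60/mu = 60/7.23 = 8.3 minutes

8.3 minutes


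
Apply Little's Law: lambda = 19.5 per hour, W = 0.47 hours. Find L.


L = lambda * W = 19.5 * 0.47 = 9.17

9.17


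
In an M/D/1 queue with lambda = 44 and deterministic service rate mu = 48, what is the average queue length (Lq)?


M/D/1: Lq = rho^2 / (2*(1-rho)) where rho = 44/48; Lq = 5.04

5.04


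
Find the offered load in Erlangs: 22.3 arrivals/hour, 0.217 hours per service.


Offered load a = lambda * E[S] = 22.3 * 0.217 = 4.84 Erlangs

4.84 Erlangs


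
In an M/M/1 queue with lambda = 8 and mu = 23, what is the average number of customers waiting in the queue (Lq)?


rho = 8/23; Lq = rho^2/(1-rho) = 0.19

0.19


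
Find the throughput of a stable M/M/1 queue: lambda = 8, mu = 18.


For a stable queue (lambda < mu), throughput = lambda = 8 per hour

8 per hour


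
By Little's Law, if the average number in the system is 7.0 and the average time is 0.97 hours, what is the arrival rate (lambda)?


lambda = L / W = 7.0 / 0.97 = 7.22 per hour

7.22 per hour


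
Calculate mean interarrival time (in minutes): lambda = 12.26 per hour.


Mean interarrival time = 60/lambda = 60/12.26 = 4.89 minutes

4.89 minutes


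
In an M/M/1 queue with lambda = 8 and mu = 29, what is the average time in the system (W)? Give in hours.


W = 1/(mu - lambda) = 1/(29 - 8) = 0.0476 hours

0.0476 hours


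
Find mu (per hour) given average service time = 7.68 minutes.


mu = 60 / avg_service_time = 60 / 7.68 = 7.81 per hour

7.81 per hour


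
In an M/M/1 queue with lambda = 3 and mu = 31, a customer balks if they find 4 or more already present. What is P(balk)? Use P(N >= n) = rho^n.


P(N >= 4) = rho^4 = (3/31)^4 = 0.0001

0.0001


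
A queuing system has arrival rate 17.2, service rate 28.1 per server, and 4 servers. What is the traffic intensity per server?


rho = lambda / (c * mu) = 17.2 / (4 * 28.1) = 0.153

0.153


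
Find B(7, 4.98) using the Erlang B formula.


B(N,A) = (A^N/N!) / sum(A^k/k!, k=0..N) with N=7, A=4.98 = 0.1193

0.1193


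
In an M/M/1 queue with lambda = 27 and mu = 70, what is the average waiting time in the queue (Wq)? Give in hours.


rho = 27/70; Wq = rho/(mu - lambda) = 0.009 hours

0.009 hours


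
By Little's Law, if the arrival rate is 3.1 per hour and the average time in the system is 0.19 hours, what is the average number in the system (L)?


L = lambda * W = 3.1 * 0.19 = 0.59

0.59


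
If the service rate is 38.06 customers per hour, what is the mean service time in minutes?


Mean service time = 60/mu = 60/38.06 = 1.58 minutes

1.58 minutes


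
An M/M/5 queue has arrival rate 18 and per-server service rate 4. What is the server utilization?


rho = lambda/(c*mu) = 18/(5*4) = 0.9

0.9


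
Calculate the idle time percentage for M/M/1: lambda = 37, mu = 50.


Idle fraction = (1 - rho) * 100 = (1 - 37/50) * 100 = 26.0%

26.0%


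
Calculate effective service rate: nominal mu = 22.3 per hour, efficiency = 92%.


Effective rate = mu * efficiency = 22.3 * 0.92 = 20.52 per hour

20.52 per hour


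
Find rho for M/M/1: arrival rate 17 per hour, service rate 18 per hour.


rho = lambda/mu = 17/18 = 0.9444

0.9444


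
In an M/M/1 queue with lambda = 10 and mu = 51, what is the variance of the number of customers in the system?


rho = 10/51; Var(N) = rho/(1-rho)^2 = 0.3

0.3


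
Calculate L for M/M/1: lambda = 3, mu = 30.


rho = 3/30; L = rho/(1-rho) = 0.11

0.11


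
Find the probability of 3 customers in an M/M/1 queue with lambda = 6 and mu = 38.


rho = 6/38; P(n) = (1-rho)*rho^n = (1-6/38)*(6/38)^3 = 0.0033

0.0033


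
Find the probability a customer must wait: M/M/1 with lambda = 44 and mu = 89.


P(wait) = rho = lambda/mu = 44/89 = 0.4944

0.4944


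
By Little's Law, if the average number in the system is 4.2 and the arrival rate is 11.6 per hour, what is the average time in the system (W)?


W = L / lambda = 4.2 / 11.6 = 0.3621 hours

0.3621 hours


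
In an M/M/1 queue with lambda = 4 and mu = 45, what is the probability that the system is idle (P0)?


P0 = 1 - rho = 1 - 4/45 = 0.9111

0.9111


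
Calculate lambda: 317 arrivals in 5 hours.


lambda = total arrivals / time = 317 / 5 = 63.4 per hour

63.4 per hour


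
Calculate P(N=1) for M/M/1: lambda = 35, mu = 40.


rho = 35/40; P(n) = (1-rho)*rho^n = (1-35/40)*(35/40)^1 = 0.1094

0.1094


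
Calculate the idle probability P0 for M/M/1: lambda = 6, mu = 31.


P0 = 1 - rho = 1 - 6/31 = 0.8065

0.8065


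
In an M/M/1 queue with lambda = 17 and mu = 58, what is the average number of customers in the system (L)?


rho = 17/58; L = rho/(1-rho) = 0.41

0.41


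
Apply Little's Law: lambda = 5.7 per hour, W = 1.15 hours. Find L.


L = lambda * W = 5.7 * 1.15 = 6.56

6.56


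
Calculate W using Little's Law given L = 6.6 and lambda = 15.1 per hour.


W = L / lambda = 6.6 / 15.1 = 0.4371 hours

0.4371 hours


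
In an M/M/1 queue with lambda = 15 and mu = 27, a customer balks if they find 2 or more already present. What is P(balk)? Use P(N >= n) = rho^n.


P(N >= 2) = rho^2 = (15/27)^2 = 0.3086

0.3086


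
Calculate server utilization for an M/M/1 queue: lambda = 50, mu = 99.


rho = lambda/mu = 50/99 = 0.5051

0.5051


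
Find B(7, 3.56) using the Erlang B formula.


B(N,A) = (A^N/N!) / sum(A^k/k!, k=0..N) with N=7, A=3.56 = 0.0421

0.0421


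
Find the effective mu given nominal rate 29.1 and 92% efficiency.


Effective rate = mu * efficiency = 29.1 * 0.92 = 26.77 per hour

26.77 per hour


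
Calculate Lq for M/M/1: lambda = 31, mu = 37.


rho = 31/37; Lq = rho^2/(1-rho) = 4.33

4.33


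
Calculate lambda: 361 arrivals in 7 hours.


lambda = total arrivals / time = 361 / 7 = 51.57 per hour

51.57 per hour


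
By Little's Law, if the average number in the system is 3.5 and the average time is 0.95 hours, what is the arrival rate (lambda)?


lambda = L / W = 3.5 / 0.95 = 3.68 per hour

3.68 per hour


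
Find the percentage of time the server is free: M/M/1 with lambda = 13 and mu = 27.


Idle fraction = (1 - rho) * 100 = (1 - 13/27) * 100 = 51.9%

51.9%


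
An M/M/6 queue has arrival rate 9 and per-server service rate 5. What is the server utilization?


rho = lambda/(c*mu) = 9/(6*5) = 0.3

0.3


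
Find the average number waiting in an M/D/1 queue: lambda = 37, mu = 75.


M/D/1: Lq = rho^2 / (2*(1-rho)) where rho = 37/75; Lq = 0.24

0.24


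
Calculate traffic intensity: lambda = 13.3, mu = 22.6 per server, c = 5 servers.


rho = lambda / (c * mu) = 13.3 / (5 * 22.6) = 0.1177

0.1177


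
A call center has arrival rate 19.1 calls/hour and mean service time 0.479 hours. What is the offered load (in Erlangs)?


Offered load a = lambda * E[S] = 19.1 * 0.479 = 9.15 Erlangs

9.15 Erlangs


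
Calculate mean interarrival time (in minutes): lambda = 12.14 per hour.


Mean interarrival time = 60/lambda = 60/12.14 = 4.94 minutes

4.94 minutes


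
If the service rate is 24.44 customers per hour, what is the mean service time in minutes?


Mean service time = 60/mu = 60/24.44 = 2.45 minutes

2.45 minutes


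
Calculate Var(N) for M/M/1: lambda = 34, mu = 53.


rho = 34/53; Var(N) = rho/(1-rho)^2 = 4.99

4.99


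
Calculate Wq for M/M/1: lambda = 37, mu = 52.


rho = 37/52; Wq = rho/(mu - lambda) = 0.0474 hours

0.0474 hours


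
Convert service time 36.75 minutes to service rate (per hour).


mu = 60 / avg_service_time = 60 / 36.75 = 1.63 per hour

1.63 per hour


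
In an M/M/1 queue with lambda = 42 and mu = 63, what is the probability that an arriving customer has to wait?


P(wait) = rho = lambda/mu = 42/63 = 0.6667

0.6667


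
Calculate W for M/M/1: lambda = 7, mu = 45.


W = 1/(mu - lambda) = 1/(45 - 7) = 0.0263 hours

0.0263 hours


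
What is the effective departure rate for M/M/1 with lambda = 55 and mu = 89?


For a stable queue (lambda < mu), throughput = lambda = 55 per hour

55 per hour


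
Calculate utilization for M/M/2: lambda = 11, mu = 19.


rho = lambda/(c*mu) = 11/(2*19) = 0.2895

0.2895


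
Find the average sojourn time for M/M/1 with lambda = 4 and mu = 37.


W = 1/(mu - lambda) = 1/(37 - 4) = 0.0303 hours

0.0303 hours


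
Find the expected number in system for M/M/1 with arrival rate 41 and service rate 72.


rho = 41/72; L = rho/(1-rho) = 1.32

1.32


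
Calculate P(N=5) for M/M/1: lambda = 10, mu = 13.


rho = 10/13; P(n) = (1-rho)*rho^n = (1-10/13)*(10/13)^5 = 0.0622

0.0622


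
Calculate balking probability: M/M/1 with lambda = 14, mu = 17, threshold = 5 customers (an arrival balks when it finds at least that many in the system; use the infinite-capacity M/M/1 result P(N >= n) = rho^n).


P(N >= 5) = rho^5 = (14/17)^5 = 0.3788

0.3788


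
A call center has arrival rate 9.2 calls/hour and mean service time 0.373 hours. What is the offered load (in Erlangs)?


Offered load a = lambda * E[S] = 9.2 * 0.373 = 3.43 Erlangs

3.43 Erlangs


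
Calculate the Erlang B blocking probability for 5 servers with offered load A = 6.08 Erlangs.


B(N,A) = (A^N/N!) / sum(A^k/k!, k=0..N) with N=5, A=6.08 = 0.3659

0.3659


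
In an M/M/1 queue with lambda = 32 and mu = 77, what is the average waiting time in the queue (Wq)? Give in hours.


rho = 32/77; Wq = rho/(mu - lambda) = 0.0092 hours

0.0092 hours


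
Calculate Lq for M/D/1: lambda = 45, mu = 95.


M/D/1: Lq = rho^2 / (2*(1-rho)) where rho = 45/95; Lq = 0.21

0.21


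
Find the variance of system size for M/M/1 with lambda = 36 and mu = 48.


rho = 36/48; Var(N) = rho/(1-rho)^2 = 12.0

12.0


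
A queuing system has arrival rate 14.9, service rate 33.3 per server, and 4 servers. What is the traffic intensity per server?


rho = lambda / (c * mu) = 14.9 / (4 * 33.3) = 0.1119

0.1119


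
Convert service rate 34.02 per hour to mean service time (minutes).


Mean service time = 60/mu = 60/34.02 = 1.76 minutes

1.76 minutes


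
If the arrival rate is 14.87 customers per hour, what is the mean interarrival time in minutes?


Mean interarrival time = 60/lambda = 60/14.87 = 4.03 minutes

4.03 minutes


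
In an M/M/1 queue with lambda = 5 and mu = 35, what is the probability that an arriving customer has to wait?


P(wait) = rho = lambda/mu = 5/35 = 0.1429

0.1429


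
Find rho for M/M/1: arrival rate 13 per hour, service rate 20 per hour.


rho = lambda/mu = 13/20 = 0.65

0.65


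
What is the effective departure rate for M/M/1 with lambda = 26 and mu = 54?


For a stable queue (lambda < mu), throughput = lambda = 26 per hour

26 per hour


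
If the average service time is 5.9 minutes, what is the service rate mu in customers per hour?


mu = 60 / avg_service_time = 60 / 5.9 = 10.17 per hour

10.17 per hour


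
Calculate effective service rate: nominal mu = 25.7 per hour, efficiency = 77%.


Effective rate = mu * efficiency = 25.7 * 0.77 = 19.79 per hour

19.79 per hour


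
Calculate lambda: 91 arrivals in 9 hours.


lambda = total arrivals / time = 91 / 9 = 10.11 per hour

10.11 per hour


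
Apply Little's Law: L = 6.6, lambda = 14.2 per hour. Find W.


W = L / lambda = 6.6 / 14.2 = 0.4648 hours

0.4648 hours


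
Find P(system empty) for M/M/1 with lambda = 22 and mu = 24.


P0 = 1 - rho = 1 - 22/24 = 0.0833

0.0833


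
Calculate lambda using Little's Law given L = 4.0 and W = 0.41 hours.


lambda = L / W = 4.0 / 0.41 = 9.76 per hour

9.76 per hour


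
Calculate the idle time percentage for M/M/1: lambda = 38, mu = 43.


Idle fraction = (1 - rho) * 100 = (1 - 38/43) * 100 = 11.6%

11.6%


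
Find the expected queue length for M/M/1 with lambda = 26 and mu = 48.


rho = 26/48; Lq = rho^2/(1-rho) = 0.64

0.64


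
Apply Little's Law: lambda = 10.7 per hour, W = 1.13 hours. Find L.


L = lambda * W = 10.7 * 1.13 = 12.09

12.09


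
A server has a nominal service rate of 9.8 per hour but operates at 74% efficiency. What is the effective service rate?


Effective rate = mu * efficiency = 9.8 * 0.74 = 7.25 per hour

7.25 per hour


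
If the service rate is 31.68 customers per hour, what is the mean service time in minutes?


Mean service time = 60/mu = 60/31.68 = 1.89 minutes

1.89 minutes


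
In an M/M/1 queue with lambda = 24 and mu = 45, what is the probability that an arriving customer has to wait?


P(wait) = rho = lambda/mu = 24/45 = 0.5333

0.5333


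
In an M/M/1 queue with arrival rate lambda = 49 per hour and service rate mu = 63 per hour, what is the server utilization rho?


rho = lambda/mu = 49/63 = 0.7778

0.7778


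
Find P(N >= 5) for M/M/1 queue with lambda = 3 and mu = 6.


P(N >= 5) = rho^5 = (3/6)^5 = 0.0313

0.0313


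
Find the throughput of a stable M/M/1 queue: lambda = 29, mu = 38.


For a stable queue (lambda < mu), throughput = lambda = 29 per hour

29 per hour


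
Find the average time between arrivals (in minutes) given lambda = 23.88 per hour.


Mean interarrival time = 60/lambda = 60/23.88 = 2.51 minutes

2.51 minutes


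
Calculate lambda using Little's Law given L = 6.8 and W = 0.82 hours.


lambda = L / W = 6.8 / 0.82 = 8.29 per hour

8.29 per hour


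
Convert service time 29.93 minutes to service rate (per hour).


mu = 60 / avg_service_time = 60 / 29.93 = 2.0 per hour

2.0 per hour


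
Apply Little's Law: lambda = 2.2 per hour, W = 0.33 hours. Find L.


L = lambda * W = 2.2 * 0.33 = 0.73

0.73


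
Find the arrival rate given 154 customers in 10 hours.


lambda = total arrivals / time = 154 / 10 = 15.4 per hour

15.4 per hour


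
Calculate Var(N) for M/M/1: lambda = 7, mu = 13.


rho = 7/13; Var(N) = rho/(1-rho)^2 = 2.53

2.53


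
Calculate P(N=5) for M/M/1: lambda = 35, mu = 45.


rho = 35/45; P(n) = (1-rho)*rho^n = (1-35/45)*(35/45)^5 = 0.0633

0.0633


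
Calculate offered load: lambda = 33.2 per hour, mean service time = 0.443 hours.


Offered load a = lambda * E[S] = 33.2 * 0.443 = 14.71 Erlangs

14.71 Erlangs


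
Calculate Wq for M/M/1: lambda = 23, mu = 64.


rho = 23/64; Wq = rho/(mu - lambda) = 0.0088 hours

0.0088 hours


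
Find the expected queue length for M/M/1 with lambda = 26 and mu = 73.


rho = 26/73; Lq = rho^2/(1-rho) = 0.2

0.2


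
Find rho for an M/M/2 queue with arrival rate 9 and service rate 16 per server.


rho = lambda/(c*mu) = 9/(2*16) = 0.2813

0.2813


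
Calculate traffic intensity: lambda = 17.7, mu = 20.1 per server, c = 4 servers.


rho = lambda / (c * mu) = 17.7 / (4 * 20.1) = 0.2201

0.2201


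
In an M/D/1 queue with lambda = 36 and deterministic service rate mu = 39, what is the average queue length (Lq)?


M/D/1: Lq = rho^2 / (2*(1-rho)) where rho = 36/39; Lq = 5.54

5.54


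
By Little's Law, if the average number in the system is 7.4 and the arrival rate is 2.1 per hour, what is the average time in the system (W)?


W = L / lambda = 7.4 / 2.1 = 3.5238 hours

3.5238 hours


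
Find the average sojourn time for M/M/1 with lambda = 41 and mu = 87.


W = 1/(mu - lambda) = 1/(87 - 41) = 0.0217 hours

0.0217 hours


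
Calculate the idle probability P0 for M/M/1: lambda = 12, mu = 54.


P0 = 1 - rho = 1 - 12/54 = 0.7778

0.7778


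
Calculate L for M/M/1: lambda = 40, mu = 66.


rho = 40/66; L = rho/(1-rho) = 1.54

1.54


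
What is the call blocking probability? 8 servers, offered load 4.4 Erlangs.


B(N,A) = (A^N/N!) / sum(A^k/k!, k=0..N) with N=8, A=4.4 = 0.0444

0.0444


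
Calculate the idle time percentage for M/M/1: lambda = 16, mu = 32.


Idle fraction = (1 - rho) * 100 = (1 - 16/32) * 100 = 50.0%

50.0%


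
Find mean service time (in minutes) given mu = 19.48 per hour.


Mean service time = 60/mu = 60/19.48 = 3.08 minutes

3.08 minutes


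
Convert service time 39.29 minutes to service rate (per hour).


mu = 60 / avg_service_time = 60 / 39.29 = 1.53 per hour

1.53 per hour


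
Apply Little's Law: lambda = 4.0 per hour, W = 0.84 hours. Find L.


L = lambda * W = 4.0 * 0.84 = 3.36

3.36


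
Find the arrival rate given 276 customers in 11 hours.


lambda = total arrivals / time = 276 / 11 = 25.09 per hour

25.09 per hour


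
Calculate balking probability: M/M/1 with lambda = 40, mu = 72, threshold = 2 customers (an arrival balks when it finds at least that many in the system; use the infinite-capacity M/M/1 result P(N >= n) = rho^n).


P(N >= 2) = rho^2 = (40/72)^2 = 0.3086

0.3086


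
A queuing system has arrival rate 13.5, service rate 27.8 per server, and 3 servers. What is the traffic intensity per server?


rho = lambda / (c * mu) = 13.5 / (3 * 27.8) = 0.1619

0.1619


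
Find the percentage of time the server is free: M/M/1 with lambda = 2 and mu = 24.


Idle fraction = (1 - rho) * 100 = (1 - 2/24) * 100 = 91.7%

91.7%


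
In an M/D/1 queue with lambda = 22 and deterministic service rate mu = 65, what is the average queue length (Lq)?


M/D/1: Lq = rho^2 / (2*(1-rho)) where rho = 22/65; Lq = 0.09

0.09


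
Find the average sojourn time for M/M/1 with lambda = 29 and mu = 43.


W = 1/(mu - lambda) = 1/(43 - 29) = 0.0714 hours

0.0714 hours


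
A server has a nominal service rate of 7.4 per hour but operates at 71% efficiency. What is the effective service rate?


Effective rate = mu * efficiency = 7.4 * 0.71 = 5.25 per hour

5.25 per hour


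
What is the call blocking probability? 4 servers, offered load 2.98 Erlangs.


B(N,A) = (A^N/N!) / sum(A^k/k!, k=0..N) with N=4, A=2.98 = 0.2039

0.2039


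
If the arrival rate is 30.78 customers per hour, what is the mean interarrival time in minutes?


Mean interarrival time = 60/lambda = 60/30.78 = 1.95 minutes

1.95 minutes


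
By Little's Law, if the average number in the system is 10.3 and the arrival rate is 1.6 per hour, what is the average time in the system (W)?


W = L / lambda = 10.3 / 1.6 = 6.4375 hours

6.4375 hours


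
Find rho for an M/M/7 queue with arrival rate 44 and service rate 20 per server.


rho = lambda/(c*mu) = 44/(7*20) = 0.3143

0.3143


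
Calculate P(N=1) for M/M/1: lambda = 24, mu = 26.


rho = 24/26; P(n) = (1-rho)*rho^n = (1-24/26)*(24/26)^1 = 0.071

0.071


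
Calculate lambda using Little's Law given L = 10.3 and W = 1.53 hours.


lambda = L / W = 10.3 / 1.53 = 6.73 per hour

6.73 per hour


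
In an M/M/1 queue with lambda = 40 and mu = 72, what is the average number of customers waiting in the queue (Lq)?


rho = 40/72; Lq = rho^2/(1-rho) = 0.69

0.69


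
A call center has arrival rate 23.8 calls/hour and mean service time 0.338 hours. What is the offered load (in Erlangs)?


Offered load a = lambda * E[S] = 23.8 * 0.338 = 8.04 Erlangs

8.04 Erlangs


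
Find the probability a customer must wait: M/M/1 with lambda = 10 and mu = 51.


P(wait) = rho = lambda/mu = 10/51 = 0.1961

0.1961


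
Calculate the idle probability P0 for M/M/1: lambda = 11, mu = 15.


P0 = 1 - rho = 1 - 11/15 = 0.2667

0.2667


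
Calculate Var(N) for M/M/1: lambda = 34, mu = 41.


rho = 34/41; Var(N) = rho/(1-rho)^2 = 28.45

28.45


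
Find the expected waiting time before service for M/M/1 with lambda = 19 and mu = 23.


rho = 19/23; Wq = rho/(mu - lambda) = 0.2065 hours

0.2065 hours


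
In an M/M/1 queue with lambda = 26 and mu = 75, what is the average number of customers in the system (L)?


rho = 26/75; L = rho/(1-rho) = 0.53

0.53


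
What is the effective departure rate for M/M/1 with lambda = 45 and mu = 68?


For a stable queue (lambda < mu), throughput = lambda = 45 per hour

45 per hour


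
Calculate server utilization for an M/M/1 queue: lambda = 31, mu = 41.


rho = lambda/mu = 31/41 = 0.7561

0.7561


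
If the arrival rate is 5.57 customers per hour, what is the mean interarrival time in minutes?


Mean interarrival time = 60/lambda = 60/5.57 = 10.77 minutes

10.77 minutes


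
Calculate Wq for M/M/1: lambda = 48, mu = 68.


rho = 48/68; Wq = rho/(mu - lambda) = 0.0353 hours

0.0353 hours


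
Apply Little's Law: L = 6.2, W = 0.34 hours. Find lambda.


lambda = L / W = 6.2 / 0.34 = 18.24 per hour

18.24 per hour


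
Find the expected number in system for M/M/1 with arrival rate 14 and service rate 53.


rho = 14/53; L = rho/(1-rho) = 0.36

0.36


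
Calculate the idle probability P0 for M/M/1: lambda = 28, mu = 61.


P0 = 1 - rho = 1 - 28/61 = 0.541

0.541


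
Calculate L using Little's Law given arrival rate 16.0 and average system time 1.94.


L = lambda * W = 16.0 * 1.94 = 31.04

31.04


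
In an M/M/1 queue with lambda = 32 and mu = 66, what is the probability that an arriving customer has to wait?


P(wait) = rho = lambda/mu = 32/66 = 0.4848

0.4848


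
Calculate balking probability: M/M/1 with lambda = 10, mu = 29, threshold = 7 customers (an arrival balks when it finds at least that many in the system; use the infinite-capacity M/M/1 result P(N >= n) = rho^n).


P(N >= 7) = rho^7 = (10/29)^7 = 0.0006

0.0006


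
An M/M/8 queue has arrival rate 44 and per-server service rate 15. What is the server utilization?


rho = lambda/(c*mu) = 44/(8*15) = 0.3667

0.3667


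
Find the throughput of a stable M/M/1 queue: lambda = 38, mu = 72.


For a stable queue (lambda < mu), throughput = lambda = 38 per hour

38 per hour


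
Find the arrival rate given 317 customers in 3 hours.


lambda = total arrivals / time = 317 / 3 = 105.67 per hour

105.67 per hour


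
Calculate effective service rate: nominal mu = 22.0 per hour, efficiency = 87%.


Effective rate = mu * efficiency = 22.0 * 0.87 = 19.14 per hour

19.14 per hour


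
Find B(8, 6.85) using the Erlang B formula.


B(N,A) = (A^N/N!) / sum(A^k/k!, k=0..N) with N=8, A=6.85 = 0.1702

0.1702


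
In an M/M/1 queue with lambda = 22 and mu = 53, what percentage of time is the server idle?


Idle fraction = (1 - rho) * 100 = (1 - 22/53) * 100 = 58.5%

58.5%


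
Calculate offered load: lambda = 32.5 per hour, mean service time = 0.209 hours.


Offered load a = lambda * E[S] = 32.5 * 0.209 = 6.79 Erlangs

6.79 Erlangs


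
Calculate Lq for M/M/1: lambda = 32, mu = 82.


rho = 32/82; Lq = rho^2/(1-rho) = 0.25

0.25


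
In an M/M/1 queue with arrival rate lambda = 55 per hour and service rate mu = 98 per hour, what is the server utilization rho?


rho = lambda/mu = 55/98 = 0.5612

0.5612


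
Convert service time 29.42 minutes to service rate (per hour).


mu = 60 / avg_service_time = 60 / 29.42 = 2.04 per hour

2.04 per hour


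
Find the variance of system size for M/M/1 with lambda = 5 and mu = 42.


rho = 5/42; Var(N) = rho/(1-rho)^2 = 0.15

0.15


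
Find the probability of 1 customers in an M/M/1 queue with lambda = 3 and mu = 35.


rho = 3/35; P(n) = (1-rho)*rho^n = (1-3/35)*(3/35)^1 = 0.0784

0.0784


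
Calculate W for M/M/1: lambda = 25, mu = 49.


W = 1/(mu - lambda) = 1/(49 - 25) = 0.0417 hours

0.0417 hours


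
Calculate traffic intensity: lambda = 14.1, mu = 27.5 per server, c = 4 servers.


rho = lambda / (c * mu) = 14.1 / (4 * 27.5) = 0.1282

0.1282


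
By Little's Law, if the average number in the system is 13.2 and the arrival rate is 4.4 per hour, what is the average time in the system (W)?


W = L / lambda = 13.2 / 4.4 = 3.0 hours

3.0 hours


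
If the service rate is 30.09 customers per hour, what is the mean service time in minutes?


Mean service time = 60/mu = 60/30.09 = 1.99 minutes

1.99 minutes


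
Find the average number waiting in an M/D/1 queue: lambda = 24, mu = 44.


M/D/1: Lq = rho^2 / (2*(1-rho)) where rho = 24/44; Lq = 0.33

0.33


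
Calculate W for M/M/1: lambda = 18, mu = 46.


W = 1/(mu - lambda) = 1/(46 - 18) = 0.0357 hours

0.0357 hours


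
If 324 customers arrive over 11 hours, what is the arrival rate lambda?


lambda = total arrivals / time = 324 / 11 = 29.45 per hour

29.45 per hour


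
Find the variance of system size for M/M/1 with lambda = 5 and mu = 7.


rho = 5/7; Var(N) = rho/(1-rho)^2 = 8.75

8.75


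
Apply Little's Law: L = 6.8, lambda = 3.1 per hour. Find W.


W = L / lambda = 6.8 / 3.1 = 2.1935 hours

2.1935 hours


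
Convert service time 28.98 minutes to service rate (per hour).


mu = 60 / avg_service_time = 60 / 28.98 = 2.07 per hour

2.07 per hour


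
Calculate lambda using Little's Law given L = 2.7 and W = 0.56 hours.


lambda = L / W = 2.7 / 0.56 = 4.82 per hour

4.82 per hour


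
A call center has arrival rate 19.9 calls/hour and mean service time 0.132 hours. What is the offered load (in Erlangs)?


Offered load a = lambda * E[S] = 19.9 * 0.132 = 2.63 Erlangs

2.63 Erlangs


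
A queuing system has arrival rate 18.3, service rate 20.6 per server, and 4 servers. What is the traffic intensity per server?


rho = lambda / (c * mu) = 18.3 / (4 * 20.6) = 0.2221

0.2221


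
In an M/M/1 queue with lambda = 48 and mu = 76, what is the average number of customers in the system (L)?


rho = 48/76; L = rho/(1-rho) = 1.71

1.71


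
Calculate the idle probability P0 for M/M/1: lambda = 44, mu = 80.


P0 = 1 - rho = 1 - 44/80 = 0.45

0.45


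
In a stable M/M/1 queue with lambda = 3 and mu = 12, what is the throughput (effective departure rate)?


For a stable queue (lambda < mu), throughput = lambda = 3 per hour

3 per hour


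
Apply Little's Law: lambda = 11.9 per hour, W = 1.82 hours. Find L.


L = lambda * W = 11.9 * 1.82 = 21.66

21.66


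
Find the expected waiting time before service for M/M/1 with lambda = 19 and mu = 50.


rho = 19/50; Wq = rho/(mu - lambda) = 0.0123 hours

0.0123 hours


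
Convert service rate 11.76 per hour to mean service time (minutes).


Mean service time = 60/mu = 60/11.76 = 5.1 minutes

5.1 minutes


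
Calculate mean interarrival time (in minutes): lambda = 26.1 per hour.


Mean interarrival time = 60/lambda = 60/26.1 = 2.3 minutes

2.3 minutes


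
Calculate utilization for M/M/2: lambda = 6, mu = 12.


rho = lambda/(c*mu) = 6/(2*12) = 0.25

0.25


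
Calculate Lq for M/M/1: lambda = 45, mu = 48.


rho = 45/48; Lq = rho^2/(1-rho) = 14.06

14.06


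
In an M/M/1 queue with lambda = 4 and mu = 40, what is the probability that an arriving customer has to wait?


P(wait) = rho = lambda/mu = 4/40 = 0.1

0.1


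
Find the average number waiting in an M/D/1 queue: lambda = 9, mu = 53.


M/D/1: Lq = rho^2 / (2*(1-rho)) where rho = 9/53; Lq = 0.02

0.02


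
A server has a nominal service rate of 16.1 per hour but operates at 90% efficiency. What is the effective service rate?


Effective rate = mu * efficiency = 16.1 * 0.9 = 14.49 per hour

14.49 per hour


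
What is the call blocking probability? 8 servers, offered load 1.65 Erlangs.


B(N,A) = (A^N/N!) / sum(A^k/k!, k=0..N) with N=8, A=1.65 = 0.0003

0.0003


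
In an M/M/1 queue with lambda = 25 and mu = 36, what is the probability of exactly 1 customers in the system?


rho = 25/36; P(n) = (1-rho)*rho^n = (1-25/36)*(25/36)^1 = 0.2122

0.2122


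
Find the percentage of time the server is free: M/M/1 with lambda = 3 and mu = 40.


Idle fraction = (1 - rho) * 100 = (1 - 3/40) * 100 = 92.5%

92.5%


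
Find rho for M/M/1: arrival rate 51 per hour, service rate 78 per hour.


rho = lambda/mu = 51/78 = 0.6538

0.6538


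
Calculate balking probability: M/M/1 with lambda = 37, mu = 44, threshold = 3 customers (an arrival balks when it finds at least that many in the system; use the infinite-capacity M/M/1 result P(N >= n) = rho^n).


P(N >= 3) = rho^3 = (37/44)^3 = 0.5946

0.5946
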